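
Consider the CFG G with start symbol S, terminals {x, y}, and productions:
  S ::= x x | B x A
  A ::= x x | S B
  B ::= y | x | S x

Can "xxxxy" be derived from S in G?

S ⇒ BxA ⇒ xxA ⇒ xxSB ⇒ xxxxB ⇒ xxxxy

yes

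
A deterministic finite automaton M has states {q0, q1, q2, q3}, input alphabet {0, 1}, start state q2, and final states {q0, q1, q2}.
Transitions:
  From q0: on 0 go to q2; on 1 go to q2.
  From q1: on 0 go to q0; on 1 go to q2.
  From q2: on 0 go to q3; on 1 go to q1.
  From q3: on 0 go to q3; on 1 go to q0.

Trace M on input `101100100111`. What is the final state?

q1

q2 --1--> q1
q1 --0--> q0
q0 --1--> q2
q2 --1--> q1
q1 --0--> q0
q0 --0--> q2
q2 --1--> q1
q1 --0--> q0
q0 --0--> q2
q2 --1--> q1
q1 --1--> q2
q2 --1--> q1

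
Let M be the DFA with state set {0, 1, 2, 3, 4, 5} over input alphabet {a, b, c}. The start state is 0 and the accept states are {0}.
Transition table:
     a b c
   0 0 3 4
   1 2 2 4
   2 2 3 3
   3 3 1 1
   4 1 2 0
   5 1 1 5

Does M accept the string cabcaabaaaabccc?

accepted

0 --c--> 4
4 --a--> 1
1 --b--> 2
2 --c--> 3
3 --a--> 3
3 --a--> 3
3 --b--> 1
1 --a--> 2
2 --a--> 2
2 --a--> 2
2 --a--> 2
2 --b--> 3
3 --c--> 1
1 --c--> 4
4 --c--> 0
End in state 0, which is an accepting state.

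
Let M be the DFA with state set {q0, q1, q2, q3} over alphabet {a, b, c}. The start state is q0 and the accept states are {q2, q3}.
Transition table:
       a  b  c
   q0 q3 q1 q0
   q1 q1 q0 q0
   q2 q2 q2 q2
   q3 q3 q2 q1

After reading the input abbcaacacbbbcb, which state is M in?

q0 --a--> q3
q3 --b--> q2
q2 --b--> q2
q2 --c--> q2
q2 --a--> q2
q2 --a--> q2
q2 --c--> q2
q2 --a--> q2
q2 --c--> q2
q2 --b--> q2
q2 --b--> q2
q2 --b--> q2
q2 --c--> q2
q2 --b--> q2

q2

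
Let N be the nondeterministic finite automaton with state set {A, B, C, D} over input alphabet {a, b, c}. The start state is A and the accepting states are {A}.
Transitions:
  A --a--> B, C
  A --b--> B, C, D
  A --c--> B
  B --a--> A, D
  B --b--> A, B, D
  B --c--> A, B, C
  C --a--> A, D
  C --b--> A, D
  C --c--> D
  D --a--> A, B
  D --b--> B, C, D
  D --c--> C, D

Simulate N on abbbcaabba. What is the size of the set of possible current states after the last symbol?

Start: {A}
read a: {B, C}
read b: {A, B, D}
read b: {A, B, C, D}
read b: {A, B, C, D}
read c: {A, B, C, D}
read a: {A, B, C, D}
read a: {A, B, C, D}
read b: {A, B, C, D}
read b: {A, B, C, D}
read a: {A, B, C, D}
Final reachable set {A, B, C, D} has 4 states.

4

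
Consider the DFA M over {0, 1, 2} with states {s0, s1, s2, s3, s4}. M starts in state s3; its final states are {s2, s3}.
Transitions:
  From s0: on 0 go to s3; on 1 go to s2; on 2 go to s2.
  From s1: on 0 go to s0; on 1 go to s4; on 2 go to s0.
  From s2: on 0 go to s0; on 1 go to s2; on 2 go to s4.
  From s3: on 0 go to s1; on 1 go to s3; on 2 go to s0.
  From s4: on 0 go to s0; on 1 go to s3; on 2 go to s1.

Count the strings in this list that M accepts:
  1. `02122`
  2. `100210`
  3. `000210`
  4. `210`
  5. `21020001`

`02122`: rejected
`100210`: rejected
`000210`: rejected
`210`: rejected
`21020001`: rejected

0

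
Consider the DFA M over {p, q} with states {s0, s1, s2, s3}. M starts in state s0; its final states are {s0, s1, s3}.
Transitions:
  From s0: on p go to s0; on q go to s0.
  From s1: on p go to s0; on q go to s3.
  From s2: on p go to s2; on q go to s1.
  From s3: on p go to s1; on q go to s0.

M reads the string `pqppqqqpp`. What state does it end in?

s0 --p--> s0
s0 --q--> s0
s0 --p--> s0
s0 --p--> s0
s0 --q--> s0
s0 --q--> s0
s0 --q--> s0
s0 --p--> s0
s0 --p--> s0

s0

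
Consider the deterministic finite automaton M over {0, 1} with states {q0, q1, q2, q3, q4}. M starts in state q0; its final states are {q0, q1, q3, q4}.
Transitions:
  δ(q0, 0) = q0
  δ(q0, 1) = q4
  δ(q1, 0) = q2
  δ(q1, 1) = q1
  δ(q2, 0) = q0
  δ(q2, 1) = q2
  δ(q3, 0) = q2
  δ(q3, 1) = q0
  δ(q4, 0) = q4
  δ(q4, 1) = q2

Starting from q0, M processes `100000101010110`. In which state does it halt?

q0

q0 --1--> q4
q4 --0--> q4
q4 --0--> q4
q4 --0--> q4
q4 --0--> q4
q4 --0--> q4
q4 --1--> q2
q2 --0--> q0
q0 --1--> q4
q4 --0--> q4
q4 --1--> q2
q2 --0--> q0
q0 --1--> q4
q4 --1--> q2
q2 --0--> q0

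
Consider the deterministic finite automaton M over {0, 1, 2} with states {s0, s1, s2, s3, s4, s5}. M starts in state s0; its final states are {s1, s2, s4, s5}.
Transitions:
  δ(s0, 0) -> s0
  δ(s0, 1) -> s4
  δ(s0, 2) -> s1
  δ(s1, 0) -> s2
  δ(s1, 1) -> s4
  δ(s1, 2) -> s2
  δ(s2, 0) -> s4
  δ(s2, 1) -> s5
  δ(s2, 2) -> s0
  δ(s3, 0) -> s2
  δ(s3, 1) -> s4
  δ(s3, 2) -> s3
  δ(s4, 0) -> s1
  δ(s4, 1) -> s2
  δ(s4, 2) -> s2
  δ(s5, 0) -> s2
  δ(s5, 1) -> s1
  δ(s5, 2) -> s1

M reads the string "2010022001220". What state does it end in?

s0

s0 --2--> s1
s1 --0--> s2
s2 --1--> s5
s5 --0--> s2
s2 --0--> s4
s4 --2--> s2
s2 --2--> s0
s0 --0--> s0
s0 --0--> s0
s0 --1--> s4
s4 --2--> s2
s2 --2--> s0
s0 --0--> s0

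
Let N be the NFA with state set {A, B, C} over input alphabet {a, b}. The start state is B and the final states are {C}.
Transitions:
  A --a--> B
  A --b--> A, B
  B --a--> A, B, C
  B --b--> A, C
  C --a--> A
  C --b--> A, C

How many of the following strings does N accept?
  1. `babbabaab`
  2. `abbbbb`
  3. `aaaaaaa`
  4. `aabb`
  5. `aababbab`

5

`babbabaab`: accepted
`abbbbb`: accepted
`aaaaaaa`: accepted
`aabb`: accepted
`aababbab`: accepted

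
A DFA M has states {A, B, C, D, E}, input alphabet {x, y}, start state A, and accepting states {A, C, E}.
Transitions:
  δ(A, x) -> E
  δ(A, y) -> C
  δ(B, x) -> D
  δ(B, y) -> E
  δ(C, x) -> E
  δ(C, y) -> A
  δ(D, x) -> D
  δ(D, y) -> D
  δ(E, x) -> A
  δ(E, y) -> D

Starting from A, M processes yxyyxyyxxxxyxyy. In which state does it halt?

A --y--> C
C --x--> E
E --y--> D
D --y--> D
D --x--> D
D --y--> D
D --y--> D
D --x--> D
D --x--> D
D --x--> D
D --x--> D
D --y--> D
D --x--> D
D --y--> D
D --y--> D

D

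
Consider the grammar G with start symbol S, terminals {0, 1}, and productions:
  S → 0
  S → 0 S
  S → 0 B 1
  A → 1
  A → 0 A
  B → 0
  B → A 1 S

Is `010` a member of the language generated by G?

no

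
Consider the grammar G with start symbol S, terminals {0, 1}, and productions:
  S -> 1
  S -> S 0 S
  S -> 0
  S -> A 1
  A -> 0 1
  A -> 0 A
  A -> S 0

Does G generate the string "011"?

yes

S ⇒ A1 ⇒ 011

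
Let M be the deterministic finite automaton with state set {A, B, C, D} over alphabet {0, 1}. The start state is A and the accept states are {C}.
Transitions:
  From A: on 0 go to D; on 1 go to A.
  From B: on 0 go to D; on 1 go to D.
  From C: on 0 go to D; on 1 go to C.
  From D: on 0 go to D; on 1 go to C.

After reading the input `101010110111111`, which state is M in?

C

A --1--> A
A --0--> D
D --1--> C
C --0--> D
D --1--> C
C --0--> D
D --1--> C
C --1--> C
C --0--> D
D --1--> C
C --1--> C
C --1--> C
C --1--> C
C --1--> C
C --1--> C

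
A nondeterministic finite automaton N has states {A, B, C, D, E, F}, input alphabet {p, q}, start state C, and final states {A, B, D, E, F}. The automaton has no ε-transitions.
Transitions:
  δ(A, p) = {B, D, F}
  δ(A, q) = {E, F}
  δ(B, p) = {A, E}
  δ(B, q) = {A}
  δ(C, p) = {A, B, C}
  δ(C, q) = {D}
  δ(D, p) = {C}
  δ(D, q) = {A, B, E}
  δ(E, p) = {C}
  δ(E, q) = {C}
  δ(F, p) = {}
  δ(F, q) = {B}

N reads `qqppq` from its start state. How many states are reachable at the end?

6

Start: {C}
read q: {D}
read q: {A, B, E}
read p: {A, B, C, D, E, F}
read p: {A, B, C, D, E, F}
read q: {A, B, C, D, E, F}
Final reachable set {A, B, C, D, E, F} has 6 states.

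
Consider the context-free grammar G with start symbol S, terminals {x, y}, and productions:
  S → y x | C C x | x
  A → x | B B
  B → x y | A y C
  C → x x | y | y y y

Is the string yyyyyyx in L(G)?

yes

S ⇒ CCx ⇒ yyyCx ⇒ yyyyyyx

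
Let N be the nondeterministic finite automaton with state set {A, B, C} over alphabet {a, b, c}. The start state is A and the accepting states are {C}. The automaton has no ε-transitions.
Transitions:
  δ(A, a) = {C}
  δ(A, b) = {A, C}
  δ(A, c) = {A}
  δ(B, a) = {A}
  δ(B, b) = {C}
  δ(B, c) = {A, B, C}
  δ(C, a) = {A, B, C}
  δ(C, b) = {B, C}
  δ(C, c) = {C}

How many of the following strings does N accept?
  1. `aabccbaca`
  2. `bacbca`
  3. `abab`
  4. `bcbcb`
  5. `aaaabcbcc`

5

`aabccbaca`: accepted
`bacbca`: accepted
`abab`: accepted
`bcbcb`: accepted
`aaaabcbcc`: accepted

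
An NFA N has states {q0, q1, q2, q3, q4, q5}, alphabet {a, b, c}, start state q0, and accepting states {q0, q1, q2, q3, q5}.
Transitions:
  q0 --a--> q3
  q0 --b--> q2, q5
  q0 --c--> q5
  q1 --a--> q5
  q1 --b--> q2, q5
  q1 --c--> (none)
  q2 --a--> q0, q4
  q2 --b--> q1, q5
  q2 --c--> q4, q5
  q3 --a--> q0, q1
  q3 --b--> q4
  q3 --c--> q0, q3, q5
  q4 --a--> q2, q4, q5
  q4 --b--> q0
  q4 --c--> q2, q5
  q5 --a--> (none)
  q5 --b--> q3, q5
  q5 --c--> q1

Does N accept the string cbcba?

Start: {q0}
read c: {q5}
read b: {q3, q5}
read c: {q0, q1, q3, q5}
read b: {q2, q3, q4, q5}
read a: {q0, q1, q2, q4, q5}
Reachable ∩ accepting = {q0, q1, q2, q5} — nonempty.

accepted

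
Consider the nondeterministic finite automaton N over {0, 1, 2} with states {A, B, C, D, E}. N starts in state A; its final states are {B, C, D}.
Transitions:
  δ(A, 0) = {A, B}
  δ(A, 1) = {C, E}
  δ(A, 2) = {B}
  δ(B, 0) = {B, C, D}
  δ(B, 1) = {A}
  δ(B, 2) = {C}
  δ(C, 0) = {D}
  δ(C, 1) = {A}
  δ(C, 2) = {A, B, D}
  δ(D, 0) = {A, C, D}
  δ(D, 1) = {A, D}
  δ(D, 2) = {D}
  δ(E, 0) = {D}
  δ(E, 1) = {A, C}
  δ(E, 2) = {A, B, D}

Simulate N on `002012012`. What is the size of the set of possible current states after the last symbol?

3

Start: {A}
read 0: {A, B}
read 0: {A, B, C, D}
read 2: {A, B, C, D}
read 0: {A, B, C, D}
read 1: {A, C, D, E}
read 2: {A, B, D}
read 0: {A, B, C, D}
read 1: {A, C, D, E}
read 2: {A, B, D}
Final reachable set {A, B, D} has 3 states.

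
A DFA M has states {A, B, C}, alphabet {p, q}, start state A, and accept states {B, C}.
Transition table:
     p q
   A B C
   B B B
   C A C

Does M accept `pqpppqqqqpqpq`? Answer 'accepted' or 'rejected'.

accepted

A --p--> B
B --q--> B
B --p--> B
B --p--> B
B --p--> B
B --q--> B
B --q--> B
B --q--> B
B --q--> B
B --p--> B
B --q--> B
B --p--> B
B --q--> B
End in state B, which is an accepting state.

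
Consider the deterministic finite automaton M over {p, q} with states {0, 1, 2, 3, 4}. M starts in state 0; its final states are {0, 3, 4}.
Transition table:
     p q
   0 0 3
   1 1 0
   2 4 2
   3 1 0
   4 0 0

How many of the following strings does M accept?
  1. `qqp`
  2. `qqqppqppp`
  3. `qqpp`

3

`qqp`: accepted
`qqqppqppp`: accepted
`qqpp`: accepted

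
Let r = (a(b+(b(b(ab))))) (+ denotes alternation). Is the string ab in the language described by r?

yes

Split as a·b: a matches a and (b+(b(b(ab)))) matches b.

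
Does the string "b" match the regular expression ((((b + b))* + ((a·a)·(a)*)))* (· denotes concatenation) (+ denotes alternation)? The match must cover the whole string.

yes

Split into 1 piece b; each matches (((b+b))*+((a·a)·(a)*)).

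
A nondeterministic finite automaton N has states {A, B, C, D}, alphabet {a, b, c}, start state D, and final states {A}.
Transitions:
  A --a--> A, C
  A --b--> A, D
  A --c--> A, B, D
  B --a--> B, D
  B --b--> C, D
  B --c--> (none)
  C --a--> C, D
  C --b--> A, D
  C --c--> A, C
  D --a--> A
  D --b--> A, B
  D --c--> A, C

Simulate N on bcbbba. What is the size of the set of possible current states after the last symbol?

4

Start: {D}
read b: {A, B}
read c: {A, B, D}
read b: {A, B, C, D}
read b: {A, B, C, D}
read b: {A, B, C, D}
read a: {A, B, C, D}
Final reachable set {A, B, C, D} has 4 states.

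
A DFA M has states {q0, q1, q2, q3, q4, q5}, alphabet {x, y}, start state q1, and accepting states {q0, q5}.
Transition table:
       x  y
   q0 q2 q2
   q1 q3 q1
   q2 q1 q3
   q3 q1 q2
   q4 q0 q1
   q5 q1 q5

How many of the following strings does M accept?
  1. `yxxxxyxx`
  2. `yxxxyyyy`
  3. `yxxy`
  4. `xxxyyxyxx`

0

`yxxxxyxx`: rejected
`yxxxyyyy`: rejected
`yxxy`: rejected
`xxxyyxyxx`: rejected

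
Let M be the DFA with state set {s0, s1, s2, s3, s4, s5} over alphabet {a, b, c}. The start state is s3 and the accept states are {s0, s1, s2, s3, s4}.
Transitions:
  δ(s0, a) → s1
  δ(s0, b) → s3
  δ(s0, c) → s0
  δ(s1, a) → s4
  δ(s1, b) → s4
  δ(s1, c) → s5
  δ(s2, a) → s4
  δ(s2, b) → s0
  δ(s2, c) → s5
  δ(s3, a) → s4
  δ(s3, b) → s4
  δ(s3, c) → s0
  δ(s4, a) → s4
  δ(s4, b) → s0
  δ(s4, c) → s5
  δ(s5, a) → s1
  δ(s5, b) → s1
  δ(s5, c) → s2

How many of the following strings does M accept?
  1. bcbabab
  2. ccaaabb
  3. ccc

3

bcbabab: accepted
ccaaabb: accepted
ccc: accepted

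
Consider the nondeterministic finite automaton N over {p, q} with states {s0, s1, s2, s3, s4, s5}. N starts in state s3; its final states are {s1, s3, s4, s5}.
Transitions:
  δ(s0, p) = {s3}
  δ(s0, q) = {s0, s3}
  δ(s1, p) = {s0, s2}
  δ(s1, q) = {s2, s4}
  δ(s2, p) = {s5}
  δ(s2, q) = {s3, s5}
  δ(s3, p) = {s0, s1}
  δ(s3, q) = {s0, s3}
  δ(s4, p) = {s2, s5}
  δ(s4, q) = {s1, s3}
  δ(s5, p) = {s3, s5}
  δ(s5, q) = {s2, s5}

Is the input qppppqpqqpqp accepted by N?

accepted

Start: {s3}
read q: {s0, s3}
read p: {s0, s1, s3}
read p: {s0, s1, s2, s3}
read p: {s0, s1, s2, s3, s5}
read p: {s0, s1, s2, s3, s5}
read q: {s0, s2, s3, s4, s5}
read p: {s0, s1, s2, s3, s5}
read q: {s0, s2, s3, s4, s5}
read q: {s0, s1, s2, s3, s5}
read p: {s0, s1, s2, s3, s5}
read q: {s0, s2, s3, s4, s5}
read p: {s0, s1, s2, s3, s5}
Reachable ∩ accepting = {s1, s3, s5} — nonempty.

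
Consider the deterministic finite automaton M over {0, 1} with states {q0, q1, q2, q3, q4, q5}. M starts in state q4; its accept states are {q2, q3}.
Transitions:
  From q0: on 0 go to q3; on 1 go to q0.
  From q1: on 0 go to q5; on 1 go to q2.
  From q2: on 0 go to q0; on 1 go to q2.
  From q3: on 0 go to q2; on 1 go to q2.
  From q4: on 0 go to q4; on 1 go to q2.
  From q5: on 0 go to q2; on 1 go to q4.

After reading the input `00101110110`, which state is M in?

q4 --0--> q4
q4 --0--> q4
q4 --1--> q2
q2 --0--> q0
q0 --1--> q0
q0 --1--> q0
q0 --1--> q0
q0 --0--> q3
q3 --1--> q2
q2 --1--> q2
q2 --0--> q0

q0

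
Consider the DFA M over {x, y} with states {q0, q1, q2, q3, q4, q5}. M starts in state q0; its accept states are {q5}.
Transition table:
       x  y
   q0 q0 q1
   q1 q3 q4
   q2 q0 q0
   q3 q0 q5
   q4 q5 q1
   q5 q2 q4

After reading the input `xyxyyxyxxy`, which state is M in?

q0

q0 --x--> q0
q0 --y--> q1
q1 --x--> q3
q3 --y--> q5
q5 --y--> q4
q4 --x--> q5
q5 --y--> q4
q4 --x--> q5
q5 --x--> q2
q2 --y--> q0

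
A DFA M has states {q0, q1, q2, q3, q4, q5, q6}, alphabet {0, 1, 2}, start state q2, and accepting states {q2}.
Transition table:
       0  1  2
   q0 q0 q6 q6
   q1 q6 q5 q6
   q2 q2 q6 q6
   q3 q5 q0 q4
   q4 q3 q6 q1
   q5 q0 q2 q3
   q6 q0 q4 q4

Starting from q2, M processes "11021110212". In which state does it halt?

q1

q2 --1--> q6
q6 --1--> q4
q4 --0--> q3
q3 --2--> q4
q4 --1--> q6
q6 --1--> q4
q4 --1--> q6
q6 --0--> q0
q0 --2--> q6
q6 --1--> q4
q4 --2--> q1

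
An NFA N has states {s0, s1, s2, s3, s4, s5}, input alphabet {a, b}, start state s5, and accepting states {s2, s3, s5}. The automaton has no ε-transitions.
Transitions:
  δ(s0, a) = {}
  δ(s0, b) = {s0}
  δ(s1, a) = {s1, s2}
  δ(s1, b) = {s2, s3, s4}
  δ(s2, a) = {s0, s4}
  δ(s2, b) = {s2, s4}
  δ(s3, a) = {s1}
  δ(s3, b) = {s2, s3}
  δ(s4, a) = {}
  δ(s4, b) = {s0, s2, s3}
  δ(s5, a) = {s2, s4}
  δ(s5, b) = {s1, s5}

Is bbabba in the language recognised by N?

Start: {s5}
read b: {s1, s5}
read b: {s1, s2, s3, s4, s5}
read a: {s0, s1, s2, s4}
read b: {s0, s2, s3, s4}
read b: {s0, s2, s3, s4}
read a: {s0, s1, s4}
Reachable ∩ accepting = {} — empty.

rejected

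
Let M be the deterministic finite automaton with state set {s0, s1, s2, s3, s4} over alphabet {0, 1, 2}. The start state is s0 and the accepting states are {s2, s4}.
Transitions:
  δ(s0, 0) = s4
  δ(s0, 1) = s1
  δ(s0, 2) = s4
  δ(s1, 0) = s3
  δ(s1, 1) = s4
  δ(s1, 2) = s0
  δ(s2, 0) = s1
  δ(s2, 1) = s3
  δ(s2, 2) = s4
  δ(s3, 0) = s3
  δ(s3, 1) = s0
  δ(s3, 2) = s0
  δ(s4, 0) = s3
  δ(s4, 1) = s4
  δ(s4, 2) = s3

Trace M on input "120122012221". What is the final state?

s0 --1--> s1
s1 --2--> s0
s0 --0--> s4
s4 --1--> s4
s4 --2--> s3
s3 --2--> s0
s0 --0--> s4
s4 --1--> s4
s4 --2--> s3
s3 --2--> s0
s0 --2--> s4
s4 --1--> s4

s4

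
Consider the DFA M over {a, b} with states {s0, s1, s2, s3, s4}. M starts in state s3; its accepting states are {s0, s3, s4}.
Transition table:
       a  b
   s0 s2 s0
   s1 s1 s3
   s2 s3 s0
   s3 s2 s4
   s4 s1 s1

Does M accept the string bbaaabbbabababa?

s3 --b--> s4
s4 --b--> s1
s1 --a--> s1
s1 --a--> s1
s1 --a--> s1
s1 --b--> s3
s3 --b--> s4
s4 --b--> s1
s1 --a--> s1
s1 --b--> s3
s3 --a--> s2
s2 --b--> s0
s0 --a--> s2
s2 --b--> s0
s0 --a--> s2
End in state s2, which is not an accepting state.

rejected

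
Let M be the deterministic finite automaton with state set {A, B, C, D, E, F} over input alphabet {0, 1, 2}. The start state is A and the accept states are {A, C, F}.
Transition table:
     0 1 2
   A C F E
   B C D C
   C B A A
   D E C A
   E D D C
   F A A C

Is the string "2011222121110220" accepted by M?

A --2--> E
E --0--> D
D --1--> C
C --1--> A
A --2--> E
E --2--> C
C --2--> A
A --1--> F
F --2--> C
C --1--> A
A --1--> F
F --1--> A
A --0--> C
C --2--> A
A --2--> E
E --0--> D
End in state D, which is not an accepting state.

rejected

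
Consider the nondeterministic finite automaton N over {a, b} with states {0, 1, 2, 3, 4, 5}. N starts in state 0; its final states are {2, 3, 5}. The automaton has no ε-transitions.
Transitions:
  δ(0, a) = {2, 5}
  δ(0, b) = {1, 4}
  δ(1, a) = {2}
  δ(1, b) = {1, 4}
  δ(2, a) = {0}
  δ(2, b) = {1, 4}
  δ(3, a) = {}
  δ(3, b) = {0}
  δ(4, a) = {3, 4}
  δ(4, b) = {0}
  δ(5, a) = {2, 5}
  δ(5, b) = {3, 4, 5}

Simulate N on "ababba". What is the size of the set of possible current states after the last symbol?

4

Start: {0}
read a: {2, 5}
read b: {1, 3, 4, 5}
read a: {2, 3, 4, 5}
read b: {0, 1, 3, 4, 5}
read b: {0, 1, 3, 4, 5}
read a: {2, 3, 4, 5}
Final reachable set {2, 3, 4, 5} has 4 states.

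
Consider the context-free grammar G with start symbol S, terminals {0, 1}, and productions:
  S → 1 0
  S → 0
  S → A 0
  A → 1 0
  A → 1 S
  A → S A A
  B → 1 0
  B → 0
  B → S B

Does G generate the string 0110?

no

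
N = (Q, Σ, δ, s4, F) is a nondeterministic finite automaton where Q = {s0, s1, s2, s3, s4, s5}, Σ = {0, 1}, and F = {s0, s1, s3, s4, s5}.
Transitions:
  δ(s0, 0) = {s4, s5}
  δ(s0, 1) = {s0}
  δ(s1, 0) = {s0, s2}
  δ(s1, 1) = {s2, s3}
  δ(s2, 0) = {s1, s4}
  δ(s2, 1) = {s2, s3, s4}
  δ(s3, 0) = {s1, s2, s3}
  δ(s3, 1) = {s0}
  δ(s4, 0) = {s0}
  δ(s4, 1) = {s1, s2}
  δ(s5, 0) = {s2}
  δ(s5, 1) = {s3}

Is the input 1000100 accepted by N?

Start: {s4}
read 1: {s1, s2}
read 0: {s0, s1, s2, s4}
read 0: {s0, s1, s2, s4, s5}
read 0: {s0, s1, s2, s4, s5}
read 1: {s0, s1, s2, s3, s4}
read 0: {s0, s1, s2, s3, s4, s5}
read 0: {s0, s1, s2, s3, s4, s5}
Reachable ∩ accepting = {s0, s1, s3, s4, s5} — nonempty.

accepted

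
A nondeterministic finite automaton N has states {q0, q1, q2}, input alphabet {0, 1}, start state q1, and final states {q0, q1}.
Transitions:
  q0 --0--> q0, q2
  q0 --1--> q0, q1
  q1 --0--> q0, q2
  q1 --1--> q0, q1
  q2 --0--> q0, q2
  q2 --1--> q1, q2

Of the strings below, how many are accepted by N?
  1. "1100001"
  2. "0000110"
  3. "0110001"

3

"1100001": accepted
"0000110": accepted
"0110001": accepted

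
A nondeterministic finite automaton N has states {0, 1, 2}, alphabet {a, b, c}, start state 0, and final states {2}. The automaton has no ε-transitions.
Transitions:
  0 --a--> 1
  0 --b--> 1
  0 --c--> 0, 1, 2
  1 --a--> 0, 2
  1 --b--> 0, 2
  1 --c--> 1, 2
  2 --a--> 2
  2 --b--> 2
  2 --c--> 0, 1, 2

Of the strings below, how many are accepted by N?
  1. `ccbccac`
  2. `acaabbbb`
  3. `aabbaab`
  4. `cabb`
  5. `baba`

`ccbccac`: accepted
`acaabbbb`: accepted
`aabbaab`: accepted
`cabb`: accepted
`baba`: accepted

5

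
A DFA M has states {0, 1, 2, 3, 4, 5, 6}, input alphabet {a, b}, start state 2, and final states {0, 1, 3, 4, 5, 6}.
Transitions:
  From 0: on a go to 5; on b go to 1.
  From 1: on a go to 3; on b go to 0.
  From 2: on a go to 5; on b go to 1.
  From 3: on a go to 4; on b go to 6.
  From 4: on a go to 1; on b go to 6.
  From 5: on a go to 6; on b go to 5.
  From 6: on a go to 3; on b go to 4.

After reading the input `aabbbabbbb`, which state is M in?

2 --a--> 5
5 --a--> 6
6 --b--> 4
4 --b--> 6
6 --b--> 4
4 --a--> 1
1 --b--> 0
0 --b--> 1
1 --b--> 0
0 --b--> 1

1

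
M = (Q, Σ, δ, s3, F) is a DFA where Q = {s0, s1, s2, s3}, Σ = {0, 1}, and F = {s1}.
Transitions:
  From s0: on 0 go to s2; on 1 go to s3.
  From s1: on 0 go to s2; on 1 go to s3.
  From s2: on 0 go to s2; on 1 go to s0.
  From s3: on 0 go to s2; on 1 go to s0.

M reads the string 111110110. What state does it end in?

s2

s3 --1--> s0
s0 --1--> s3
s3 --1--> s0
s0 --1--> s3
s3 --1--> s0
s0 --0--> s2
s2 --1--> s0
s0 --1--> s3
s3 --0--> s2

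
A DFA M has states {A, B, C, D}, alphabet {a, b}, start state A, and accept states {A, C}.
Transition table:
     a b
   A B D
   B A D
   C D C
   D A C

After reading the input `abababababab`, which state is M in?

D

A --a--> B
B --b--> D
D --a--> A
A --b--> D
D --a--> A
A --b--> D
D --a--> A
A --b--> D
D --a--> A
A --b--> D
D --a--> A
A --b--> D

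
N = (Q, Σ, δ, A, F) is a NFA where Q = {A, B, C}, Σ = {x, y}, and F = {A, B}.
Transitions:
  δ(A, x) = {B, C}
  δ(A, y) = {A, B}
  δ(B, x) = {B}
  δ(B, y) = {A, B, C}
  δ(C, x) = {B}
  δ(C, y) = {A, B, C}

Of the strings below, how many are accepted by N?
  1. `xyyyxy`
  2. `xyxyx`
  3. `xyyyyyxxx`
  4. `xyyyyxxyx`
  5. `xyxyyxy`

`xyyyxy`: accepted
`xyxyx`: accepted
`xyyyyyxxx`: accepted
`xyyyyxxyx`: accepted
`xyxyyxy`: accepted

5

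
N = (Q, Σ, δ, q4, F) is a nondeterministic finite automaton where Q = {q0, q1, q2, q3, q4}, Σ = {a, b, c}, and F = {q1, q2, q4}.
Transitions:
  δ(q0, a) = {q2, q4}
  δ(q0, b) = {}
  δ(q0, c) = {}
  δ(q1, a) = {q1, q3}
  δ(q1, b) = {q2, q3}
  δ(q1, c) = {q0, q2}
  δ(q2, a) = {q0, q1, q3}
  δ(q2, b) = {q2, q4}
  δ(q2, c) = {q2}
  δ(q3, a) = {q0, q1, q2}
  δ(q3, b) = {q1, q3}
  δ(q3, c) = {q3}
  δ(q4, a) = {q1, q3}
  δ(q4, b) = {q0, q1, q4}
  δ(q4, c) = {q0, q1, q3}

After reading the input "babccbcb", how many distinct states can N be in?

4

Start: {q4}
read b: {q0, q1, q4}
read a: {q1, q2, q3, q4}
read b: {q0, q1, q2, q3, q4}
read c: {q0, q1, q2, q3}
read c: {q0, q2, q3}
read b: {q1, q2, q3, q4}
read c: {q0, q1, q2, q3}
read b: {q1, q2, q3, q4}
Final reachable set {q1, q2, q3, q4} has 4 states.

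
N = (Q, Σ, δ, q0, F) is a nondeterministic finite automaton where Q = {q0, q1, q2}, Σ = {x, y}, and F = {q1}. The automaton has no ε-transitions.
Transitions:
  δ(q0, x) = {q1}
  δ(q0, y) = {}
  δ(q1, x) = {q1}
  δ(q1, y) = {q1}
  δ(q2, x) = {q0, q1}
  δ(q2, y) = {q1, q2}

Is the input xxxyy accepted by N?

accepted

Start: {q0}
read x: {q1}
read x: {q1}
read x: {q1}
read y: {q1}
read y: {q1}
Reachable ∩ accepting = {q1} — nonempty.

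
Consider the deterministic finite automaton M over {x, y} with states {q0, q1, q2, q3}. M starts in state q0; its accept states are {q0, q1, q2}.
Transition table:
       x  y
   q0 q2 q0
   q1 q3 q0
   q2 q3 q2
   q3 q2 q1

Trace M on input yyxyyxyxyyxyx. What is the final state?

q0 --y--> q0
q0 --y--> q0
q0 --x--> q2
q2 --y--> q2
q2 --y--> q2
q2 --x--> q3
q3 --y--> q1
q1 --x--> q3
q3 --y--> q1
q1 --y--> q0
q0 --x--> q2
q2 --y--> q2
q2 --x--> q3

q3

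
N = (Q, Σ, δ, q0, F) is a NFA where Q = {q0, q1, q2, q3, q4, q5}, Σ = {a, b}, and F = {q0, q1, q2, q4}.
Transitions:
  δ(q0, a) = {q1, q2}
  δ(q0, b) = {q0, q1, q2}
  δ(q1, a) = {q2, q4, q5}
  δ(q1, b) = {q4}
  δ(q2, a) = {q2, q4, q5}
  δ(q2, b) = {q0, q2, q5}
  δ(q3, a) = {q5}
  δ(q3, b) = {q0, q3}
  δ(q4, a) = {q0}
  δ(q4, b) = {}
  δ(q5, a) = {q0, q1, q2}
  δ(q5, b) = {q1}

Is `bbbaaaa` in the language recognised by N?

accepted

Start: {q0}
read b: {q0, q1, q2}
read b: {q0, q1, q2, q4, q5}
read b: {q0, q1, q2, q4, q5}
read a: {q0, q1, q2, q4, q5}
read a: {q0, q1, q2, q4, q5}
read a: {q0, q1, q2, q4, q5}
read a: {q0, q1, q2, q4, q5}
Reachable ∩ accepting = {q0, q1, q2, q4} — nonempty.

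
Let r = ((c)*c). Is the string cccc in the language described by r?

Split as ccc·c: (c)* matches ccc and c matches c.

yes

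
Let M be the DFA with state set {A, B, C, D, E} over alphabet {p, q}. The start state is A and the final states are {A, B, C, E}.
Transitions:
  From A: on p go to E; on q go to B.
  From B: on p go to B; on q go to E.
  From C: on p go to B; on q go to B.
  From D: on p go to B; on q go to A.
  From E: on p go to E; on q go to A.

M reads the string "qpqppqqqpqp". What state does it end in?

A --q--> B
B --p--> B
B --q--> E
E --p--> E
E --p--> E
E --q--> A
A --q--> B
B --q--> E
E --p--> E
E --q--> A
A --p--> E

E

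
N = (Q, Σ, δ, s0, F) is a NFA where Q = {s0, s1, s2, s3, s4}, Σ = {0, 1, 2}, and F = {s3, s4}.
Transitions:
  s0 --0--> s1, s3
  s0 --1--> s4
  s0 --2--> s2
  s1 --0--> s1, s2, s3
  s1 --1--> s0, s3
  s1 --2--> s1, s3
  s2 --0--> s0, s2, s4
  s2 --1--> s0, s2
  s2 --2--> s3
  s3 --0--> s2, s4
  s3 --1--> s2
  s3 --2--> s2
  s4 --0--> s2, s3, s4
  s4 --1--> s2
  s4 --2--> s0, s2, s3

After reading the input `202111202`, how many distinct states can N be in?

Start: {s0}
read 2: {s2}
read 0: {s0, s2, s4}
read 2: {s0, s2, s3}
read 1: {s0, s2, s4}
read 1: {s0, s2, s4}
read 1: {s0, s2, s4}
read 2: {s0, s2, s3}
read 0: {s0, s1, s2, s3, s4}
read 2: {s0, s1, s2, s3}
Final reachable set {s0, s1, s2, s3} has 4 states.

4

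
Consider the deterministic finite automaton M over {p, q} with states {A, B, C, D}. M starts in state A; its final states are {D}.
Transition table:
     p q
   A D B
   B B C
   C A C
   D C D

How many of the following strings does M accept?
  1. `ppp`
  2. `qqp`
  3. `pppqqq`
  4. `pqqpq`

`ppp`: rejected
`qqp`: rejected
`pppqqq`: rejected
`pqqpq`: rejected

0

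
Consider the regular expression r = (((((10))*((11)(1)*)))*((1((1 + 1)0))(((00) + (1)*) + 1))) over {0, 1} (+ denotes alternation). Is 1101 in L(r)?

Split as ε·1101: ((((10))*((11)(1)*)))* matches ε and ((1((1+1)0))(((00)+(1)*)+1)) matches 1101.

yes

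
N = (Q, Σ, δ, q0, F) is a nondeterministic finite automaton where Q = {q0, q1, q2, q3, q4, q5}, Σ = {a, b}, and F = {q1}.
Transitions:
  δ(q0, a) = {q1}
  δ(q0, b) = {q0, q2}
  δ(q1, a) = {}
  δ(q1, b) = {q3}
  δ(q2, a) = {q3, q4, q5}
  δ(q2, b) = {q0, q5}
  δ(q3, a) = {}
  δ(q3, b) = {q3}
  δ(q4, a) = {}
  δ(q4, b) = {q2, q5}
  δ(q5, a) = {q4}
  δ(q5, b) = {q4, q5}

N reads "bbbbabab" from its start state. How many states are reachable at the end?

Start: {q0}
read b: {q0, q2}
read b: {q0, q2, q5}
read b: {q0, q2, q4, q5}
read b: {q0, q2, q4, q5}
read a: {q1, q3, q4, q5}
read b: {q2, q3, q4, q5}
read a: {q3, q4, q5}
read b: {q2, q3, q4, q5}
Final reachable set {q2, q3, q4, q5} has 4 states.

4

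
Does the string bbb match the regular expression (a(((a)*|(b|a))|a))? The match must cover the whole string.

No split of bbb into u·v has a matching u and (((a)*|(b|a))|a) matching v.

no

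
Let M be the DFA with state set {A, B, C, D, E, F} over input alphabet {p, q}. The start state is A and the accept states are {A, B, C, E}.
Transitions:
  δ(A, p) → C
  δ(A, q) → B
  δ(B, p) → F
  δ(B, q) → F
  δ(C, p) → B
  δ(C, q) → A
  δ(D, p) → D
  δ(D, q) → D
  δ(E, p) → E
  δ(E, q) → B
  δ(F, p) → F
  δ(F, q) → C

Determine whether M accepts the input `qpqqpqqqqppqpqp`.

A --q--> B
B --p--> F
F --q--> C
C --q--> A
A --p--> C
C --q--> A
A --q--> B
B --q--> F
F --q--> C
C --p--> B
B --p--> F
F --q--> C
C --p--> B
B --q--> F
F --p--> F
End in state F, which is not an accepting state.

rejected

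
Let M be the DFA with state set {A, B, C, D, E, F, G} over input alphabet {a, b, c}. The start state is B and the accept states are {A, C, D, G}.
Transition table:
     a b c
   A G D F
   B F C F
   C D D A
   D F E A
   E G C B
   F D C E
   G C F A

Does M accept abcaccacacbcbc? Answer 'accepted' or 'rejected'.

B --a--> F
F --b--> C
C --c--> A
A --a--> G
G --c--> A
A --c--> F
F --a--> D
D --c--> A
A --a--> G
G --c--> A
A --b--> D
D --c--> A
A --b--> D
D --c--> A
End in state A, which is an accepting state.

accepted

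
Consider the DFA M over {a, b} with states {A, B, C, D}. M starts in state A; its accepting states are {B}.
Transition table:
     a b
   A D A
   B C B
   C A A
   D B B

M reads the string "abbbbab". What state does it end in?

A

A --a--> D
D --b--> B
B --b--> B
B --b--> B
B --b--> B
B --a--> C
C --b--> A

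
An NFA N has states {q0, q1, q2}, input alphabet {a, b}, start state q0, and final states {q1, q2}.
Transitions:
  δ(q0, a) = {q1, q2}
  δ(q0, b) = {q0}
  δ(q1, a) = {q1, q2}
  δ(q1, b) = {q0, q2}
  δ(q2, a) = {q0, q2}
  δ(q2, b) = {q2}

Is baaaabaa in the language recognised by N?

accepted

Start: {q0}
read b: {q0}
read a: {q1, q2}
read a: {q0, q1, q2}
read a: {q0, q1, q2}
read a: {q0, q1, q2}
read b: {q0, q2}
read a: {q0, q1, q2}
read a: {q0, q1, q2}
Reachable ∩ accepting = {q1, q2} — nonempty.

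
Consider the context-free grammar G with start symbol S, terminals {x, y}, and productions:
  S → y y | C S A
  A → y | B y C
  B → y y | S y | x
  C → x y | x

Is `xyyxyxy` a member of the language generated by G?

yes

S ⇒ CSA ⇒ xSA ⇒ xyyA ⇒ xyyByC ⇒ xyyxyC ⇒ xyyxyxy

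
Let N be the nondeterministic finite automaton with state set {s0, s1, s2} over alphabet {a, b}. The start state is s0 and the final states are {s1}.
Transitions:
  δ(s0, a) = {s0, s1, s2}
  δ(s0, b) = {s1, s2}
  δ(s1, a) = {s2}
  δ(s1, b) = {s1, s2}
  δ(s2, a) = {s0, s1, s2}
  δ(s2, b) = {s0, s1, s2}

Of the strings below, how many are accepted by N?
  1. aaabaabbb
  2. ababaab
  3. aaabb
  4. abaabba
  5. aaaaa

aaabaabbb: accepted
ababaab: accepted
aaabb: accepted
abaabba: accepted
aaaaa: accepted

5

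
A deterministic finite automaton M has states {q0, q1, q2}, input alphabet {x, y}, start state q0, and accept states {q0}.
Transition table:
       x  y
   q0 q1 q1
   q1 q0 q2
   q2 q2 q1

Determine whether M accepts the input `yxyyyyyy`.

rejected

q0 --y--> q1
q1 --x--> q0
q0 --y--> q1
q1 --y--> q2
q2 --y--> q1
q1 --y--> q2
q2 --y--> q1
q1 --y--> q2
End in state q2, which is not an accepting state.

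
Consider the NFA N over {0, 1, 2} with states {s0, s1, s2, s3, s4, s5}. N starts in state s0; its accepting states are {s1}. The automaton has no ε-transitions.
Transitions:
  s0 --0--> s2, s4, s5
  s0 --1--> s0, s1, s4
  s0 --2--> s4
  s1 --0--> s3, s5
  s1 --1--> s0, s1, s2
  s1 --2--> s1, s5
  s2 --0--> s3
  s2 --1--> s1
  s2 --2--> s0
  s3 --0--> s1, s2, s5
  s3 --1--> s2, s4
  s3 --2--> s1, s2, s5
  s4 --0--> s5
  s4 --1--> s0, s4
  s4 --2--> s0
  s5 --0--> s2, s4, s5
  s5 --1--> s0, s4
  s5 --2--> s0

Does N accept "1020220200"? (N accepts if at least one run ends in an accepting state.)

accepted

Start: {s0}
read 1: {s0, s1, s4}
read 0: {s2, s3, s4, s5}
read 2: {s0, s1, s2, s5}
read 0: {s2, s3, s4, s5}
read 2: {s0, s1, s2, s5}
read 2: {s0, s1, s4, s5}
read 0: {s2, s3, s4, s5}
read 2: {s0, s1, s2, s5}
read 0: {s2, s3, s4, s5}
read 0: {s1, s2, s3, s4, s5}
Reachable ∩ accepting = {s1} — nonempty.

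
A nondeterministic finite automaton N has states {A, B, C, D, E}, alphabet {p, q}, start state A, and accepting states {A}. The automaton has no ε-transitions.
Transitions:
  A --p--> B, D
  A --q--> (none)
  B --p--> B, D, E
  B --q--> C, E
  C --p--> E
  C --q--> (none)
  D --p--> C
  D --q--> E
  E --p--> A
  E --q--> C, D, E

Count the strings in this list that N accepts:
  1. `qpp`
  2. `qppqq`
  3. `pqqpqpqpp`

1

`qpp`: rejected
`qppqq`: rejected
`pqqpqpqpp`: accepted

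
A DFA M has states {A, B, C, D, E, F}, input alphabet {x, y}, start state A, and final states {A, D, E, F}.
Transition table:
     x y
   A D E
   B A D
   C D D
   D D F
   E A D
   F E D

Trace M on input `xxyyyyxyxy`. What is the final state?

D

A --x--> D
D --x--> D
D --y--> F
F --y--> D
D --y--> F
F --y--> D
D --x--> D
D --y--> F
F --x--> E
E --y--> D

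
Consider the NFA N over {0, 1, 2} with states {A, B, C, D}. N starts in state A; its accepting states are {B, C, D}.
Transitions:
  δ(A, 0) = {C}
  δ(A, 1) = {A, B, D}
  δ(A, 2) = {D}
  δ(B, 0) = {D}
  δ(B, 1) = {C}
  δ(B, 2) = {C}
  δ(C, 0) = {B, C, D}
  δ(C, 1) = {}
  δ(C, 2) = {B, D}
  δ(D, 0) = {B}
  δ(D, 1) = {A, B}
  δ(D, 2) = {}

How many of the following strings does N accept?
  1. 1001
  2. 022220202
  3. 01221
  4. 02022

1001: accepted
022220202: accepted
01221: rejected
02022: accepted

3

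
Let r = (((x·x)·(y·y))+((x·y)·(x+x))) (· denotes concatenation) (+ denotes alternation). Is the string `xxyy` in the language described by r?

yes

The left alternative ((x·x)·(y·y)) matches xxyy.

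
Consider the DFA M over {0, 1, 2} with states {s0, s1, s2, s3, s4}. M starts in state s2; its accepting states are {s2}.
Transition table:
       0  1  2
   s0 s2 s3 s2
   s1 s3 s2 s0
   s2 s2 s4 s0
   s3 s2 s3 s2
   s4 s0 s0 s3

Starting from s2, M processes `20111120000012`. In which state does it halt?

s2 --2--> s0
s0 --0--> s2
s2 --1--> s4
s4 --1--> s0
s0 --1--> s3
s3 --1--> s3
s3 --2--> s2
s2 --0--> s2
s2 --0--> s2
s2 --0--> s2
s2 --0--> s2
s2 --0--> s2
s2 --1--> s4
s4 --2--> s3

s3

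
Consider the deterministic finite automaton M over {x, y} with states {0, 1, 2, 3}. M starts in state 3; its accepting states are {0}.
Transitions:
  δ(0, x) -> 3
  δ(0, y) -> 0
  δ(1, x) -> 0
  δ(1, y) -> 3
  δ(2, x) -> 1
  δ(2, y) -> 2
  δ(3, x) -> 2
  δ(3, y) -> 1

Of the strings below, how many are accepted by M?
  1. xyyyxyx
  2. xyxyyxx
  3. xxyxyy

xyyyxyx: rejected
xyxyyxx: rejected
xxyxyy: rejected

0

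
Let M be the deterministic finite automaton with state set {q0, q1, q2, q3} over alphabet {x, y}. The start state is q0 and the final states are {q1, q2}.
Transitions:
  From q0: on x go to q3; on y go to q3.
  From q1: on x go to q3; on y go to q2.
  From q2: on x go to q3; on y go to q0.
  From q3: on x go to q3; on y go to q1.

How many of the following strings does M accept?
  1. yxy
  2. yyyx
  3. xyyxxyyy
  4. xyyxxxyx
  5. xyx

yxy: accepted
yyyx: rejected
xyyxxyyy: rejected
xyyxxxyx: rejected
xyx: rejected

1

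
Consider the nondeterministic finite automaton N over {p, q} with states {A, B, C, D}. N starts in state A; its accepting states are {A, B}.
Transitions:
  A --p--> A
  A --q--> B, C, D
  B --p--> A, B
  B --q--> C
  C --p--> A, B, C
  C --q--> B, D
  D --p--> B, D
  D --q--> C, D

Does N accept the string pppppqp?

accepted

Start: {A}
read p: {A}
read p: {A}
read p: {A}
read p: {A}
read p: {A}
read q: {B, C, D}
read p: {A, B, C, D}
Reachable ∩ accepting = {A, B} — nonempty.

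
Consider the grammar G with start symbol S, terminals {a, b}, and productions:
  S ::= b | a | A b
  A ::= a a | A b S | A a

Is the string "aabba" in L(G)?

no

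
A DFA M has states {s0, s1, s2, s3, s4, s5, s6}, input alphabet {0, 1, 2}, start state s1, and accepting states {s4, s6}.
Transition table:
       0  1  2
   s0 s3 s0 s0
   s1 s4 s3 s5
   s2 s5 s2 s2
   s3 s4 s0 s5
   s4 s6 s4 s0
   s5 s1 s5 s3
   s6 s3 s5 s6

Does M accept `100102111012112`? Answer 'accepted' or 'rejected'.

s1 --1--> s3
s3 --0--> s4
s4 --0--> s6
s6 --1--> s5
s5 --0--> s1
s1 --2--> s5
s5 --1--> s5
s5 --1--> s5
s5 --1--> s5
s5 --0--> s1
s1 --1--> s3
s3 --2--> s5
s5 --1--> s5
s5 --1--> s5
s5 --2--> s3
End in state s3, which is not an accepting state.

rejected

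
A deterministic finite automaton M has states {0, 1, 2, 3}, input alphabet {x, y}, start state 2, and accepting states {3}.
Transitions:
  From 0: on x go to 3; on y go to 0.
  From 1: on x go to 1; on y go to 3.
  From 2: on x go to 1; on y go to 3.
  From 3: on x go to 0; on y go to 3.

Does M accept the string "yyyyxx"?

accepted

2 --y--> 3
3 --y--> 3
3 --y--> 3
3 --y--> 3
3 --x--> 0
0 --x--> 3
End in state 3, which is an accepting state.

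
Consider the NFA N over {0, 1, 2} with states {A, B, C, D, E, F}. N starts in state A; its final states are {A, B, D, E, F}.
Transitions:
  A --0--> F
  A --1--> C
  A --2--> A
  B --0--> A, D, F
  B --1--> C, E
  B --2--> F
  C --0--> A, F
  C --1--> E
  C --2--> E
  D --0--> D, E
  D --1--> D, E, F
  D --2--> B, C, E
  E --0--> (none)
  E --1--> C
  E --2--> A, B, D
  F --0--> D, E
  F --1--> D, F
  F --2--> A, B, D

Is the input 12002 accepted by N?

rejected

Start: {A}
read 1: {C}
read 2: {E}
read 0: {}
The reachable set is empty and stays empty for the remaining 2 symbols.
Reachable ∩ accepting = {} — empty.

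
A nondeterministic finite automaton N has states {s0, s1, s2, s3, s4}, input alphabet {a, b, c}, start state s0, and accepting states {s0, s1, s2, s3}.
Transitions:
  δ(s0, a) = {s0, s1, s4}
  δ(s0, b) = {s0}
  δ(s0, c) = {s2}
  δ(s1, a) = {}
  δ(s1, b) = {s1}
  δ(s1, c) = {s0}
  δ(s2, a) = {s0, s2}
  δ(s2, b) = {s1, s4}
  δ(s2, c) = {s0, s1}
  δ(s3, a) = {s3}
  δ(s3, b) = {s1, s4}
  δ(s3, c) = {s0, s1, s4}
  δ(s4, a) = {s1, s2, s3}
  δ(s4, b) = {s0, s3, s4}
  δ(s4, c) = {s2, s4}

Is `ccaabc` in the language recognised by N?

Start: {s0}
read c: {s2}
read c: {s0, s1}
read a: {s0, s1, s4}
read a: {s0, s1, s2, s3, s4}
read b: {s0, s1, s3, s4}
read c: {s0, s1, s2, s4}
Reachable ∩ accepting = {s0, s1, s2} — nonempty.

accepted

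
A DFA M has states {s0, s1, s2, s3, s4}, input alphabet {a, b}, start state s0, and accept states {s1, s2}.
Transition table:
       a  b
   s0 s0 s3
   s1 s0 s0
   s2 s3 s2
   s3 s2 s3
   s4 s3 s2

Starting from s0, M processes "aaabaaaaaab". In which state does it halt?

s3

s0 --a--> s0
s0 --a--> s0
s0 --a--> s0
s0 --b--> s3
s3 --a--> s2
s2 --a--> s3
s3 --a--> s2
s2 --a--> s3
s3 --a--> s2
s2 --a--> s3
s3 --b--> s3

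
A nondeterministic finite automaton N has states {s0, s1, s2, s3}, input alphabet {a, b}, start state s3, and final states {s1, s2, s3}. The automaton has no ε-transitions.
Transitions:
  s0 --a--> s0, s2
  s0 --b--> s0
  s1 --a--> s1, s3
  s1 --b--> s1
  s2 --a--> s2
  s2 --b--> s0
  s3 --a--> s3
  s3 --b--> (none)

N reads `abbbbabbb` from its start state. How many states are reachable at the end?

0

Start: {s3}
read a: {s3}
read b: {}
The reachable set is empty and stays empty for the remaining 7 symbols.
Final reachable set {} has 0 states.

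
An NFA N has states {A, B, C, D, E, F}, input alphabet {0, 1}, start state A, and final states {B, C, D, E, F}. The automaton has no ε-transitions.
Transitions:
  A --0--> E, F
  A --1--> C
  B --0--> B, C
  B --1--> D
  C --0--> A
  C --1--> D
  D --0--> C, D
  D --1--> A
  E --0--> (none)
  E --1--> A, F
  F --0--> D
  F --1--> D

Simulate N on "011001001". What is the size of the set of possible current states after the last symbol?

Start: {A}
read 0: {E, F}
read 1: {A, D, F}
read 1: {A, C, D}
read 0: {A, C, D, E, F}
read 0: {A, C, D, E, F}
read 1: {A, C, D, F}
read 0: {A, C, D, E, F}
read 0: {A, C, D, E, F}
read 1: {A, C, D, F}
Final reachable set {A, C, D, F} has 4 states.

4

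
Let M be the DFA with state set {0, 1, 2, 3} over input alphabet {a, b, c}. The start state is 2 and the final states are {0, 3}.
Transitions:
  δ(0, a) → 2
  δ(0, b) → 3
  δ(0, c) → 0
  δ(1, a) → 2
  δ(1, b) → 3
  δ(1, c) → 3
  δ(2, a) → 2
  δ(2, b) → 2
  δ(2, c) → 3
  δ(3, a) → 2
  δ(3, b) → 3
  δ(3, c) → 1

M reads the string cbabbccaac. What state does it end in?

2 --c--> 3
3 --b--> 3
3 --a--> 2
2 --b--> 2
2 --b--> 2
2 --c--> 3
3 --c--> 1
1 --a--> 2
2 --a--> 2
2 --c--> 3

3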